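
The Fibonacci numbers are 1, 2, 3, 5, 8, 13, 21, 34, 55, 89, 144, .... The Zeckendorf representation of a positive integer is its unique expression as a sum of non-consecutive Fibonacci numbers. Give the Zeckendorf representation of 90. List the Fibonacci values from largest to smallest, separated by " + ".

89 + 1

largest Fibonacci ≤ 90 is 89; 90 − 89 = 1
largest Fibonacci ≤ 1 is 1; 1 − 1 = 0
So 90 = 89 + 1, with no two terms consecutive in the sequence.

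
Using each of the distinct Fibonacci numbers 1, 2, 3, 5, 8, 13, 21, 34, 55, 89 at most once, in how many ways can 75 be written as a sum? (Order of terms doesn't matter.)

75 = 55+13+5+2 = 34+21+13+5+2 — 2 representations.

2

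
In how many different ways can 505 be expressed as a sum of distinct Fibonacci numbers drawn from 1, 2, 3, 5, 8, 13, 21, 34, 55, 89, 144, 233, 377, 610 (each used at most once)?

16

Each representation comes from the Zeckendorf form by replacing some F_k with F_{k−1} + F_{k−2} where possible.
505 = 377+89+34+5 = 377+89+34+3+2 = 377+89+21+13+5 = 233+144+89+34+5 = … (12 more), for 16 in all.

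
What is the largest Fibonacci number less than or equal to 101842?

75025 ≤ 101842 < 121393, so the largest Fibonacci number not exceeding 101842 is 75025.

75025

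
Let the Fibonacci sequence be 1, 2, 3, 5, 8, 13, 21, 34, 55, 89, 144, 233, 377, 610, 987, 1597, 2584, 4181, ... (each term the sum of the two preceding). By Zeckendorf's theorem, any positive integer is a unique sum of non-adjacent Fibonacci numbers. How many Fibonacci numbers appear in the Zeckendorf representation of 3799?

6

Greedily peel off the largest Fibonacci term at each step:
subtract 2584 from 3799: 1215 remains
subtract 987 from 1215: 228 remains
subtract 144 from 228: 84 remains
subtract 55 from 84: 29 remains
subtract 21 from 29: 8 remains
subtract 8 from 8: 0 remains
3799 = 2584 + 987 + 144 + 55 + 21 + 8, which has 6 terms.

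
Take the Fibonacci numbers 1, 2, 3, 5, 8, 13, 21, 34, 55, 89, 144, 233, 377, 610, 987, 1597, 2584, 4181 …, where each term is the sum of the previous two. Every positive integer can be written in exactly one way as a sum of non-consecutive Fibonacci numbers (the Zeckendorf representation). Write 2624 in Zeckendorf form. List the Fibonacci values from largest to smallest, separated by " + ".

2584 + 34 + 5 + 1

2584 ≤ 2624 < 4181, so take 2584; remainder 40
34 ≤ 40 < 55, so take 34; remainder 6
5 ≤ 6 < 8, so take 5; remainder 1
1 ≤ 1 < 2, so take 1; remainder 0
So 2624 = 2584 + 34 + 5 + 1, with no two terms consecutive in the sequence.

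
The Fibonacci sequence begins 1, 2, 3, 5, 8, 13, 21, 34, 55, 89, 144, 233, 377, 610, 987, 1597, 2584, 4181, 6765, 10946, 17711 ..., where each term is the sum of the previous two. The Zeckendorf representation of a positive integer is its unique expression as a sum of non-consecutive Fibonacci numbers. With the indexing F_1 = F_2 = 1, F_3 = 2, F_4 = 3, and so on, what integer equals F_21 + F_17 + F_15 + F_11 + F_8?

F_21 + F_17 + F_15 + F_11 + F_8 = 10946 + 1597 + 610 + 89 + 21 = 13263.

13263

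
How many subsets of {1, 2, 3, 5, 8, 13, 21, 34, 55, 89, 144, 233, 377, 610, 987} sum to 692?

Starting from the Zeckendorf form and repeatedly splitting a term F_k into F_{k−1} + F_{k−2} (when neither is already used) reaches every representation.
692 = 610+55+21+5+1 = 610+55+21+3+2+1 = 610+55+13+8+5+1 = 377+233+55+21+5+1 = … (14 more), for 18 in all.

18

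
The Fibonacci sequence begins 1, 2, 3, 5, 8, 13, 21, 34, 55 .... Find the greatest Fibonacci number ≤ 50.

34

34 ≤ 50 < 55, so the largest Fibonacci number not exceeding 50 is 34.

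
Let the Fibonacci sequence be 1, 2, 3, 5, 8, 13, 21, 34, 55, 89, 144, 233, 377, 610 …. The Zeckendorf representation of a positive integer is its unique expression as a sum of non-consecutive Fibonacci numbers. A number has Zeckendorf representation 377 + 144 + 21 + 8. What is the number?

377 + 144 + 21 + 8 = 550.

550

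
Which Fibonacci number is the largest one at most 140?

89 ≤ 140 < 144, so the largest Fibonacci number not exceeding 140 is 89.

89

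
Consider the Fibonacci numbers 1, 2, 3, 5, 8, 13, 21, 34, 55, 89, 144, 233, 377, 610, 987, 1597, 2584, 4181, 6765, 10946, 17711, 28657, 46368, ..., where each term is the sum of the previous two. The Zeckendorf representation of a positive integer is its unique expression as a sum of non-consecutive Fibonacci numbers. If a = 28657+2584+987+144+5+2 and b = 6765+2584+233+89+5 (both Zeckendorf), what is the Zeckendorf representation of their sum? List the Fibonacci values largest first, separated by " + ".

The two numbers are 32379 and 9676, so their sum is 42055.
42055 − 28657 = 13398
13398 − 10946 = 2452
2452 − 1597 = 855
855 − 610 = 245
245 − 233 = 12
12 − 8 = 4
4 − 3 = 1
1 − 1 = 0

28657 + 10946 + 1597 + 610 + 233 + 8 + 3 + 1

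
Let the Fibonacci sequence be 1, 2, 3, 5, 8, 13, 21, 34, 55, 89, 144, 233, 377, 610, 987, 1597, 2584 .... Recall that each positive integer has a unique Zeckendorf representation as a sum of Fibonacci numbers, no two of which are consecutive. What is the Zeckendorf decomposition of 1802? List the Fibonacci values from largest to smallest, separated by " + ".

1597 + 144 + 55 + 5 + 1

take 1597 (≤ 1802); 1802 − 1597 = 205
take 144 (≤ 205); 205 − 144 = 61
take 55 (≤ 61); 61 − 55 = 6
take 5 (≤ 6); 6 − 5 = 1
take 1 (≤ 1); 1 − 1 = 0
So 1802 = 1597 + 144 + 55 + 5 + 1, with no two terms consecutive in the sequence.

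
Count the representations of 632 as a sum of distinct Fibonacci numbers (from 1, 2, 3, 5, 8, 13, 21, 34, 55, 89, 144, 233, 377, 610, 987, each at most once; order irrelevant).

12

632 = 610+21+1 = 610+13+8+1 = 377+233+21+1 = … (9 more), for 12 in all.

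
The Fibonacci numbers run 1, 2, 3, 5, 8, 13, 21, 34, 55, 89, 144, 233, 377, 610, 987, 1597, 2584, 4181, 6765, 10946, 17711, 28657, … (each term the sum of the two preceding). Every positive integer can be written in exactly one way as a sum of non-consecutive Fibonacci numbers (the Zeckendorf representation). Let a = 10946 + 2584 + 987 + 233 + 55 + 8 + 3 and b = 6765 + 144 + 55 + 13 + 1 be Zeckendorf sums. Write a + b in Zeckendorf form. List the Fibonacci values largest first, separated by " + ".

The two numbers are 14816 and 6978, so their sum is 21794.
subtract 17711 from 21794: 4083 remains
subtract 2584 from 4083: 1499 remains
subtract 987 from 1499: 512 remains
subtract 377 from 512: 135 remains
subtract 89 from 135: 46 remains
subtract 34 from 46: 12 remains
subtract 8 from 12: 4 remains
subtract 3 from 4: 1 remains
subtract 1 from 1: 0 remains

17711 + 2584 + 987 + 377 + 89 + 34 + 8 + 3 + 1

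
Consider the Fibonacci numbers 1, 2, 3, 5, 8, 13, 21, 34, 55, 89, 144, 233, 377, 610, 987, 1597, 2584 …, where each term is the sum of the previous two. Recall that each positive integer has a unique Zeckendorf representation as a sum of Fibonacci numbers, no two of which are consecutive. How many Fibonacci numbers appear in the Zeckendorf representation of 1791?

5

largest Fibonacci ≤ 1791 is 1597; 1791 − 1597 = 194
largest Fibonacci ≤ 194 is 144; 194 − 144 = 50
largest Fibonacci ≤ 50 is 34; 50 − 34 = 16
largest Fibonacci ≤ 16 is 13; 16 − 13 = 3
largest Fibonacci ≤ 3 is 3; 3 − 3 = 0
1791 = 1597 + 144 + 34 + 13 + 3, which has 5 terms.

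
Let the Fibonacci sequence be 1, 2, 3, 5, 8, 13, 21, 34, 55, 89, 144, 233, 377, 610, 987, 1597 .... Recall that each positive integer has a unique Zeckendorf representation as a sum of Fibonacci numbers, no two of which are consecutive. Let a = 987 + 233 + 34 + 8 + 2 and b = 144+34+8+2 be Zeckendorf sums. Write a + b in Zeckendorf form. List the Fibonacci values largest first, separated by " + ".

The two numbers are 1264 and 188, so their sum is 1452.
Greedy algorithm:
1452: greatest Fibonacci not exceeding it is 987, leaving 465
465: greatest Fibonacci not exceeding it is 377, leaving 88
88: greatest Fibonacci not exceeding it is 55, leaving 33
33: greatest Fibonacci not exceeding it is 21, leaving 12
12: greatest Fibonacci not exceeding it is 8, leaving 4
4: greatest Fibonacci not exceeding it is 3, leaving 1
1: greatest Fibonacci not exceeding it is 1, leaving 0

987 + 377 + 55 + 21 + 8 + 3 + 1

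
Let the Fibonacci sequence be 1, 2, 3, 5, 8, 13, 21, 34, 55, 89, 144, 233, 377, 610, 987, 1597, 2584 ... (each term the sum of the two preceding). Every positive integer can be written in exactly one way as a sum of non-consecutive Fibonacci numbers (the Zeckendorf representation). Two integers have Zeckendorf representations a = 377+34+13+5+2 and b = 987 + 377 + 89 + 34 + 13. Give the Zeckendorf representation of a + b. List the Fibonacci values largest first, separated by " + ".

1597 + 233 + 89 + 8 + 3 + 1

The two numbers are 431 and 1500, so their sum is 1931.
Repeatedly subtract the largest Fibonacci number that fits:
take 1597 (≤ 1931); 1931 − 1597 = 334
take 233 (≤ 334); 334 − 233 = 101
take 89 (≤ 101); 101 − 89 = 12
take 8 (≤ 12); 12 − 8 = 4
take 3 (≤ 4); 4 − 3 = 1
take 1 (≤ 1); 1 − 1 = 0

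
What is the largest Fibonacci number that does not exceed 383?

377 ≤ 383 < 610, so the largest Fibonacci number not exceeding 383 is 377.

377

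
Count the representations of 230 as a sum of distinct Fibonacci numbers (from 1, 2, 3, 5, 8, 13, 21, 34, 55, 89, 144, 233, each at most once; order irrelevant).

230 = 144+55+21+8+2 = 144+55+21+5+3+2 = 144+55+13+8+5+3+2 = 144+34+21+13+8+5+3+2 = 89+55+34+21+13+8+5+3+2 — 5 representations.

5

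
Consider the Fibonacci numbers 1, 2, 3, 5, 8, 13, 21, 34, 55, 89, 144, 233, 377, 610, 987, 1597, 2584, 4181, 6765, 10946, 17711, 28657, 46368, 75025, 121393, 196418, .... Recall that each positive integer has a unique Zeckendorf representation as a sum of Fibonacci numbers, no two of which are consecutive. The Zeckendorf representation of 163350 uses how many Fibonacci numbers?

163350: greatest Fibonacci not exceeding it is 121393, leaving 41957
41957: greatest Fibonacci not exceeding it is 28657, leaving 13300
13300: greatest Fibonacci not exceeding it is 10946, leaving 2354
2354: greatest Fibonacci not exceeding it is 1597, leaving 757
757: greatest Fibonacci not exceeding it is 610, leaving 147
147: greatest Fibonacci not exceeding it is 144, leaving 3
3: greatest Fibonacci not exceeding it is 3, leaving 0
163350 = 121393 + 28657 + 10946 + 1597 + 610 + 144 + 3, which has 7 terms.

7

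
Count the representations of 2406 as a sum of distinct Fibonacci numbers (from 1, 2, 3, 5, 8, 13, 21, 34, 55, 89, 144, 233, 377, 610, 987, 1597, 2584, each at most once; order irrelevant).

Starting from the Zeckendorf form and repeatedly splitting a term F_k into F_{k−1} + F_{k−2} (when neither is already used) reaches every representation.
2406 = 1597+610+144+55 = 1597+610+144+34+21 = 1597+610+144+34+13+8 = … (24 more), for 27 in all.

27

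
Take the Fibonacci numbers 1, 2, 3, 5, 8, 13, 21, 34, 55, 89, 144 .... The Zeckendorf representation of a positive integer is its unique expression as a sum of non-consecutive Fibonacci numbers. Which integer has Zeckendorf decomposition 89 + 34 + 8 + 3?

89 + 34 + 8 + 3 = 134.

134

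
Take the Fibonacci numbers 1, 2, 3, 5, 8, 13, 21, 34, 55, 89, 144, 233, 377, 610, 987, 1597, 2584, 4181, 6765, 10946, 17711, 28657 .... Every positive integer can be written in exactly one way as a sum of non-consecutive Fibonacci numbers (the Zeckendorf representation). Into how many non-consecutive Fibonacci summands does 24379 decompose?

largest Fibonacci ≤ 24379 is 17711; 24379 − 17711 = 6668
largest Fibonacci ≤ 6668 is 4181; 6668 − 4181 = 2487
largest Fibonacci ≤ 2487 is 1597; 2487 − 1597 = 890
largest Fibonacci ≤ 890 is 610; 890 − 610 = 280
largest Fibonacci ≤ 280 is 233; 280 − 233 = 47
largest Fibonacci ≤ 47 is 34; 47 − 34 = 13
largest Fibonacci ≤ 13 is 13; 13 − 13 = 0
24379 = 17711 + 4181 + 1597 + 610 + 233 + 34 + 13, which has 7 terms.

7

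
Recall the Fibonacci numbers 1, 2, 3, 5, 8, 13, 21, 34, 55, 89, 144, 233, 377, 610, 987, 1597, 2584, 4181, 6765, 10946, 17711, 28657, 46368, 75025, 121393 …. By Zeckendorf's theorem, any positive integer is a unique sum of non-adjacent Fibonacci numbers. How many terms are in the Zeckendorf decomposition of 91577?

Greedy algorithm:
take 75025 (≤ 91577); 91577 − 75025 = 16552
take 10946 (≤ 16552); 16552 − 10946 = 5606
take 4181 (≤ 5606); 5606 − 4181 = 1425
take 987 (≤ 1425); 1425 − 987 = 438
take 377 (≤ 438); 438 − 377 = 61
take 55 (≤ 61); 61 − 55 = 6
take 5 (≤ 6); 6 − 5 = 1
take 1 (≤ 1); 1 − 1 = 0
91577 = 75025 + 10946 + 4181 + 987 + 377 + 55 + 5 + 1, which has 8 terms.

8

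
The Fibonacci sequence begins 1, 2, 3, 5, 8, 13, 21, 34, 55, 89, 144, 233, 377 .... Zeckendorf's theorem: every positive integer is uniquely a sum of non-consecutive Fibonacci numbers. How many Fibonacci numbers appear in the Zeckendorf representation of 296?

3

296: greatest Fibonacci not exceeding it is 233, leaving 63
63: greatest Fibonacci not exceeding it is 55, leaving 8
8: greatest Fibonacci not exceeding it is 8, leaving 0
296 = 233 + 55 + 8, which has 3 terms.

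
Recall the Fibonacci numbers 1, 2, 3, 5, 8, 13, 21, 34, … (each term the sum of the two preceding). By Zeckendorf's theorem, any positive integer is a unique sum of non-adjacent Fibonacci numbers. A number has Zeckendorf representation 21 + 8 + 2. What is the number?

21 + 8 + 2 = 31.

31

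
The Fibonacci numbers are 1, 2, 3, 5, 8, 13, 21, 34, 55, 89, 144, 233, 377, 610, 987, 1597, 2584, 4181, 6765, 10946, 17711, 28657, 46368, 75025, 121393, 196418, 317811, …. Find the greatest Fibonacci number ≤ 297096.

196418 ≤ 297096 < 317811, so the largest Fibonacci number not exceeding 297096 is 196418.

196418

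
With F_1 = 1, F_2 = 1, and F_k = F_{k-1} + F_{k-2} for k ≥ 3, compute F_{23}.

Iterating the recurrence up to F_{17} = 1597 and F_{16} = 987:
F_{18} = F_{17} + F_{16} = 1597 + 987 = 2584
F_{19} = F_{18} + F_{17} = 2584 + 1597 = 4181
F_{20} = F_{19} + F_{18} = 4181 + 2584 = 6765
F_{21} = F_{20} + F_{19} = 6765 + 4181 = 10946
F_{22} = F_{21} + F_{20} = 10946 + 6765 = 17711
F_{23} = F_{22} + F_{21} = 17711 + 10946 = 28657

28657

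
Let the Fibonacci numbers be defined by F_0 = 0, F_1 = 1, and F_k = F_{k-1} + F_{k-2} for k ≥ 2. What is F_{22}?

Iterating the recurrence up to F_{16} = 987 and F_{15} = 610:
F_{17} = F_{16} + F_{15} = 987 + 610 = 1597
F_{18} = F_{17} + F_{16} = 1597 + 987 = 2584
F_{19} = F_{18} + F_{17} = 2584 + 1597 = 4181
F_{20} = F_{19} + F_{18} = 4181 + 2584 = 6765
F_{21} = F_{20} + F_{19} = 6765 + 4181 = 10946
F_{22} = F_{21} + F_{20} = 10946 + 6765 = 17711

17711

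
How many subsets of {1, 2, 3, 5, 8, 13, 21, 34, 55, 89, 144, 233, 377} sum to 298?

10

298 = 233+55+8+2 = 233+55+5+3+2 = 233+34+21+8+2 = 144+89+55+8+2 = … (6 more), for 10 in all.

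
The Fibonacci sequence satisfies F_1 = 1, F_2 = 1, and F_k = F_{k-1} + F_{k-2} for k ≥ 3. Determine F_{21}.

Iterating the recurrence up to F_{17} = 1597 and F_{16} = 987:
F_{18} = F_{17} + F_{16} = 1597 + 987 = 2584
F_{19} = F_{18} + F_{17} = 2584 + 1597 = 4181
F_{20} = F_{19} + F_{18} = 4181 + 2584 = 6765
F_{21} = F_{20} + F_{19} = 6765 + 4181 = 10946

10946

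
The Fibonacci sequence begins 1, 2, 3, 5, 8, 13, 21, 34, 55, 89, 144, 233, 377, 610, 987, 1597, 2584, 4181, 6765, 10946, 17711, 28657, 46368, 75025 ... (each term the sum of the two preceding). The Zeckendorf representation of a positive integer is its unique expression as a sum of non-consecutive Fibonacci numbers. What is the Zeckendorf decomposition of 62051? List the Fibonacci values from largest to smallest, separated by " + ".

46368 + 10946 + 4181 + 377 + 144 + 34 + 1

Greedy algorithm:
take 46368 (≤ 62051); 62051 − 46368 = 15683
take 10946 (≤ 15683); 15683 − 10946 = 4737
take 4181 (≤ 4737); 4737 − 4181 = 556
take 377 (≤ 556); 556 − 377 = 179
take 144 (≤ 179); 179 − 144 = 35
take 34 (≤ 35); 35 − 34 = 1
take 1 (≤ 1); 1 − 1 = 0
So 62051 = 46368 + 10946 + 4181 + 377 + 144 + 34 + 1, with no two terms consecutive in the sequence.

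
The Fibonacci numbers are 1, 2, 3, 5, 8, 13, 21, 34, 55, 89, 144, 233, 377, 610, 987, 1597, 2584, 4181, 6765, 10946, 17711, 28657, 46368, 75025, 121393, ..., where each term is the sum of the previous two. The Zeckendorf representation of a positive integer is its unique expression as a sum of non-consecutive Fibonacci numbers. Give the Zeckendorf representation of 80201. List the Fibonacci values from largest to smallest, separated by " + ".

75025 + 4181 + 987 + 8

Greedy algorithm:
subtract 75025 from 80201: 5176 remains
subtract 4181 from 5176: 995 remains
subtract 987 from 995: 8 remains
subtract 8 from 8: 0 remains
So 80201 = 75025 + 4181 + 987 + 8, with no two terms consecutive in the sequence.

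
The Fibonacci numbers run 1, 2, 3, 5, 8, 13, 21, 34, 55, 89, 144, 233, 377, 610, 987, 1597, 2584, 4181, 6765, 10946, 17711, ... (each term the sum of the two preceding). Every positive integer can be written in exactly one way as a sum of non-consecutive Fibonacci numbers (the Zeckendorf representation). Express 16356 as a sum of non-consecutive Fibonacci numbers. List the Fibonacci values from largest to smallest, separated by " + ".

10946 + 4181 + 987 + 233 + 8 + 1

Repeatedly subtract the largest Fibonacci number that fits:
take 10946 (≤ 16356); 16356 − 10946 = 5410
take 4181 (≤ 5410); 5410 − 4181 = 1229
take 987 (≤ 1229); 1229 − 987 = 242
take 233 (≤ 242); 242 − 233 = 9
take 8 (≤ 9); 9 − 8 = 1
take 1 (≤ 1); 1 − 1 = 0
So 16356 = 10946 + 4181 + 987 + 233 + 8 + 1, with no two terms consecutive in the sequence.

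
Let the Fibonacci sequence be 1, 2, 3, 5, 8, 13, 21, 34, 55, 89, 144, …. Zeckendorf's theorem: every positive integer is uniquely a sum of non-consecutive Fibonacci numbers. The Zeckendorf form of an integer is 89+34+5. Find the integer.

89+34+5 = 128.

128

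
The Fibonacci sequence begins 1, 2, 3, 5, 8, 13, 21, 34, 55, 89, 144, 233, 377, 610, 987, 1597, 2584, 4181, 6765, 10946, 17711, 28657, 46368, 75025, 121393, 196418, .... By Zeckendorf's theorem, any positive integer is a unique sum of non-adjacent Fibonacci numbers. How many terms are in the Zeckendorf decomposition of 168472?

7

121393 ≤ 168472 < 196418, so take 121393; remainder 47079
46368 ≤ 47079 < 75025, so take 46368; remainder 711
610 ≤ 711 < 987, so take 610; remainder 101
89 ≤ 101 < 144, so take 89; remainder 12
8 ≤ 12 < 13, so take 8; remainder 4
3 ≤ 4 < 5, so take 3; remainder 1
1 ≤ 1 < 2, so take 1; remainder 0
168472 = 121393 + 46368 + 610 + 89 + 8 + 3 + 1, which has 7 terms.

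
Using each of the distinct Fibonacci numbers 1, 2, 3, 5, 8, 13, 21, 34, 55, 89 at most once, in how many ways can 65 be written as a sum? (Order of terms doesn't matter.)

Each representation comes from the Zeckendorf form by replacing some F_k with F_{k−1} + F_{k−2} where possible.
65 = 55+8+2 = 55+5+3+2 = 34+21+8+2 = 34+21+5+3+2 = 34+13+8+5+3+2 — 5 representations.

5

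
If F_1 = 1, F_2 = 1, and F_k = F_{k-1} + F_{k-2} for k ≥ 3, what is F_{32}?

Iterating the recurrence up to F_{26} = 121393 and F_{25} = 75025:
F_{27} = F_{26} + F_{25} = 121393 + 75025 = 196418
F_{28} = F_{27} + F_{26} = 196418 + 121393 = 317811
F_{29} = F_{28} + F_{27} = 317811 + 196418 = 514229
F_{30} = F_{29} + F_{28} = 514229 + 317811 = 832040
F_{31} = F_{30} + F_{29} = 832040 + 514229 = 1346269
F_{32} = F_{31} + F_{30} = 1346269 + 832040 = 2178309

2178309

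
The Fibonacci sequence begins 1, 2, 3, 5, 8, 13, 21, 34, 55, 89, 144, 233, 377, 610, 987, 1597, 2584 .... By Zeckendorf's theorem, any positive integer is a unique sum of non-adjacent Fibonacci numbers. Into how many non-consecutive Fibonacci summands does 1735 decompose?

subtract 1597 from 1735: 138 remains
subtract 89 from 138: 49 remains
subtract 34 from 49: 15 remains
subtract 13 from 15: 2 remains
subtract 2 from 2: 0 remains
1735 = 1597 + 89 + 34 + 13 + 2, which has 5 terms.

5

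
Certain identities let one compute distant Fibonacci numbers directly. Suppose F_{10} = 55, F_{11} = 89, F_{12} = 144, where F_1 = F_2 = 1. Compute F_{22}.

17711

By the addition formula F_{m+n} = F_m F_{n+1} + F_{m−1} F_n with m=12, n=10: F_{22} = 144·89 + 89·55 = 12816 + 4895 = 17711.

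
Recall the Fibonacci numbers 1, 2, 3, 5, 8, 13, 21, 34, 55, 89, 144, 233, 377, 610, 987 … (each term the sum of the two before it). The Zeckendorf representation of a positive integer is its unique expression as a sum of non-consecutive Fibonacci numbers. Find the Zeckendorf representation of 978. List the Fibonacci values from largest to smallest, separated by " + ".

610 + 233 + 89 + 34 + 8 + 3 + 1

610 ≤ 978 < 987, so take 610; remainder 368
233 ≤ 368 < 377, so take 233; remainder 135
89 ≤ 135 < 144, so take 89; remainder 46
34 ≤ 46 < 55, so take 34; remainder 12
8 ≤ 12 < 13, so take 8; remainder 4
3 ≤ 4 < 5, so take 3; remainder 1
1 ≤ 1 < 2, so take 1; remainder 0
So 978 = 610 + 233 + 89 + 34 + 8 + 3 + 1, with no two terms consecutive in the sequence.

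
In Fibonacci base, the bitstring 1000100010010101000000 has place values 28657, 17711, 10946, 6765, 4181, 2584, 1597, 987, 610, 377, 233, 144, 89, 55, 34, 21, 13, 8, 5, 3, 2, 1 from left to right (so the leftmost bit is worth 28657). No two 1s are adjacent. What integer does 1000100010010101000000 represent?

Summing the place values of the 1 bits: 28657 + 4181 + 610 + 144 + 55 + 21 = 33668.

33668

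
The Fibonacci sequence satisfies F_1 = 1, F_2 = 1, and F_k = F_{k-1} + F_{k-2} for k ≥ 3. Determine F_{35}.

9227465

Iterating the recurrence up to F_{31} = 1346269 and F_{30} = 832040:
F_{32} = F_{31} + F_{30} = 1346269 + 832040 = 2178309
F_{33} = F_{32} + F_{31} = 2178309 + 1346269 = 3524578
F_{34} = F_{33} + F_{32} = 3524578 + 2178309 = 5702887
F_{35} = F_{34} + F_{33} = 5702887 + 3524578 = 9227465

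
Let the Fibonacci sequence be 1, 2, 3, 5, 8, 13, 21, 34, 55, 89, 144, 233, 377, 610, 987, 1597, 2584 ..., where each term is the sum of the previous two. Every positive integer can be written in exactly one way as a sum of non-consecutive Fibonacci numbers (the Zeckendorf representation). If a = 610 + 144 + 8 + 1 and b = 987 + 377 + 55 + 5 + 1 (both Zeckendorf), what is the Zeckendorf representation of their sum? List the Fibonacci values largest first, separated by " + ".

The two numbers are 763 and 1425, so their sum is 2188.
1597 ≤ 2188 < 2584, so take 1597; remainder 591
377 ≤ 591 < 610, so take 377; remainder 214
144 ≤ 214 < 233, so take 144; remainder 70
55 ≤ 70 < 89, so take 55; remainder 15
13 ≤ 15 < 21, so take 13; remainder 2
2 ≤ 2 < 3, so take 2; remainder 0

1597 + 377 + 144 + 55 + 13 + 2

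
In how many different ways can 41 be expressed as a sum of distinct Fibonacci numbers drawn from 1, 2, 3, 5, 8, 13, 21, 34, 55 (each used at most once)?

Each representation comes from the Zeckendorf form by replacing some F_k with F_{k−1} + F_{k−2} where possible.
41 = 34+5+2 = 21+13+5+2 — 2 representations.

2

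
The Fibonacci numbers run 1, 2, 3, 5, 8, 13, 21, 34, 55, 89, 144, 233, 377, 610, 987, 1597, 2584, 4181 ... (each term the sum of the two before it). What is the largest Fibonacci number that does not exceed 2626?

2584 ≤ 2626 < 4181, so the largest Fibonacci number not exceeding 2626 is 2584.

2584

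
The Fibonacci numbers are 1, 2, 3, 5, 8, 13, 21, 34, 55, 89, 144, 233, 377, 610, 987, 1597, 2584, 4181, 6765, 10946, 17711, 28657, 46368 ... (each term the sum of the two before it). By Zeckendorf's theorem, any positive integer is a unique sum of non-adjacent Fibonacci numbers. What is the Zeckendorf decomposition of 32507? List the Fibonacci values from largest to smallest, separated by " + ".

Repeatedly subtract the largest Fibonacci number that fits:
largest Fibonacci ≤ 32507 is 28657; 32507 − 28657 = 3850
largest Fibonacci ≤ 3850 is 2584; 3850 − 2584 = 1266
largest Fibonacci ≤ 1266 is 987; 1266 − 987 = 279
largest Fibonacci ≤ 279 is 233; 279 − 233 = 46
largest Fibonacci ≤ 46 is 34; 46 − 34 = 12
largest Fibonacci ≤ 12 is 8; 12 − 8 = 4
largest Fibonacci ≤ 4 is 3; 4 − 3 = 1
largest Fibonacci ≤ 1 is 1; 1 − 1 = 0
So 32507 = 28657 + 2584 + 987 + 233 + 34 + 8 + 3 + 1, with no two terms consecutive in the sequence.

28657 + 2584 + 987 + 233 + 34 + 8 + 3 + 1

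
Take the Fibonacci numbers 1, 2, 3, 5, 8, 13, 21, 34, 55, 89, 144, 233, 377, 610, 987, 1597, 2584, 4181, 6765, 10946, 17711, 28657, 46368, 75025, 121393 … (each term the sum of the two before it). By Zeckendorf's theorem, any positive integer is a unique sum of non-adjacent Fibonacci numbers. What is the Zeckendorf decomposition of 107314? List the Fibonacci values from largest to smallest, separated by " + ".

75025 + 28657 + 2584 + 987 + 55 + 5 + 1

Greedily peel off the largest Fibonacci term at each step:
75025 ≤ 107314 < 121393, so take 75025; remainder 32289
28657 ≤ 32289 < 46368, so take 28657; remainder 3632
2584 ≤ 3632 < 4181, so take 2584; remainder 1048
987 ≤ 1048 < 1597, so take 987; remainder 61
55 ≤ 61 < 89, so take 55; remainder 6
5 ≤ 6 < 8, so take 5; remainder 1
1 ≤ 1 < 2, so take 1; remainder 0
So 107314 = 75025 + 28657 + 2584 + 987 + 55 + 5 + 1, with no two terms consecutive in the sequence.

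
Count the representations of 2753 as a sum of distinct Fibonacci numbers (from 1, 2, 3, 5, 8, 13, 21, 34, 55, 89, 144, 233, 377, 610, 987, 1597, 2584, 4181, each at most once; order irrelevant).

2753 = 2584+144+21+3+1 = 2584+144+13+8+3+1 = 2584+89+55+21+3+1 = 1597+987+144+21+3+1 = … (14 more), for 18 in all.

18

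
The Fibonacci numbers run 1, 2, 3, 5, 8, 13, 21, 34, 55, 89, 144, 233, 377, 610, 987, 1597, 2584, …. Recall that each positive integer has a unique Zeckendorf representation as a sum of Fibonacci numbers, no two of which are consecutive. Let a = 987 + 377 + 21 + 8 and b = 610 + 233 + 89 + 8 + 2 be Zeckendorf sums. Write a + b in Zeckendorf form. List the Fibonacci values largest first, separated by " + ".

1597 + 610 + 89 + 34 + 5

The two numbers are 1393 and 942, so their sum is 2335.
Greedily peel off the largest Fibonacci term at each step:
subtract 1597 from 2335: 738 remains
subtract 610 from 738: 128 remains
subtract 89 from 128: 39 remains
subtract 34 from 39: 5 remains
subtract 5 from 5: 0 remains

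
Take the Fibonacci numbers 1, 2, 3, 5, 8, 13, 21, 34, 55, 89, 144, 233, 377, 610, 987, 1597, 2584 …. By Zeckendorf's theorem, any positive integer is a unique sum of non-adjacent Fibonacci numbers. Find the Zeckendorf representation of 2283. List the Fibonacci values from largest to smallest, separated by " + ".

Greedy algorithm:
2283: greatest Fibonacci not exceeding it is 1597, leaving 686
686: greatest Fibonacci not exceeding it is 610, leaving 76
76: greatest Fibonacci not exceeding it is 55, leaving 21
21: greatest Fibonacci not exceeding it is 21, leaving 0
So 2283 = 1597 + 610 + 55 + 21, with no two terms consecutive in the sequence.

1597 + 610 + 55 + 21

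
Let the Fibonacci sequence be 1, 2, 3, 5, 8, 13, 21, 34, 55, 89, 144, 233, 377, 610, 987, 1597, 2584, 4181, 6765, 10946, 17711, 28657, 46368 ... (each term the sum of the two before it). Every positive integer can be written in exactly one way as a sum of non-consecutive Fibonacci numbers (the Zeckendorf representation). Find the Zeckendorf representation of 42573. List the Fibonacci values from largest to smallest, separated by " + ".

28657 + 10946 + 2584 + 377 + 8 + 1

subtract 28657 from 42573: 13916 remains
subtract 10946 from 13916: 2970 remains
subtract 2584 from 2970: 386 remains
subtract 377 from 386: 9 remains
subtract 8 from 9: 1 remains
subtract 1 from 1: 0 remains
So 42573 = 28657 + 10946 + 2584 + 377 + 8 + 1, with no two terms consecutive in the sequence.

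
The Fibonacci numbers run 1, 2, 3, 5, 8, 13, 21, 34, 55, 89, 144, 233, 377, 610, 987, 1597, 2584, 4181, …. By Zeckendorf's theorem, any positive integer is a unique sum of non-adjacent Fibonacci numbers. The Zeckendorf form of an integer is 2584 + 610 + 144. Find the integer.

3338

2584 + 610 + 144 = 3338.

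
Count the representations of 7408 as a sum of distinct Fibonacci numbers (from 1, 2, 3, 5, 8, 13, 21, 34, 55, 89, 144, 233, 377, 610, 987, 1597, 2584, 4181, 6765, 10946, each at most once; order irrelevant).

12

Starting from the Zeckendorf form and repeatedly splitting a term F_k into F_{k−1} + F_{k−2} (when neither is already used) reaches every representation.
7408 = 6765+610+21+8+3+1 = 6765+377+233+21+8+3+1 = 4181+2584+610+21+8+3+1 = … (9 more), for 12 in all.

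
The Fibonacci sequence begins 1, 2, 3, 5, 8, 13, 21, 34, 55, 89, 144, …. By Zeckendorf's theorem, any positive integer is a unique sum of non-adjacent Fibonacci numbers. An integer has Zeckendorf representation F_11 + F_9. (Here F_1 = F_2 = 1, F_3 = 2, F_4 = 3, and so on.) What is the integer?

F_11 + F_9 = 89 + 34 = 123.

123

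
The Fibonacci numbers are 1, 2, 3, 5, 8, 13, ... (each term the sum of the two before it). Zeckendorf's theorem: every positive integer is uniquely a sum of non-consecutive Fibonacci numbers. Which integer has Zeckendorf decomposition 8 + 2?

8 + 2 = 10.

10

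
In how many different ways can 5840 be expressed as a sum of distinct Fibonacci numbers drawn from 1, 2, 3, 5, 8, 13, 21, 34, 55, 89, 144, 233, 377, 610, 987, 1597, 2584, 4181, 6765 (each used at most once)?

21

Starting from the Zeckendorf form and repeatedly splitting a term F_k into F_{k−1} + F_{k−2} (when neither is already used) reaches every representation.
5840 = 4181+1597+55+5+2 = 4181+1597+34+21+5+2 = 4181+987+610+55+5+2 = 4181+1597+34+13+8+5+2 = 4181+987+610+34+21+5+2 = … (16 more), for 21 in all.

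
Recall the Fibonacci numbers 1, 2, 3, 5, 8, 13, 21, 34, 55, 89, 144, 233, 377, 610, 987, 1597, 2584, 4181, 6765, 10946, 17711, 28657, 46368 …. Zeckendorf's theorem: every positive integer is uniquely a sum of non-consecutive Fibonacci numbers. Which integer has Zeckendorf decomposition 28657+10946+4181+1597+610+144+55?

46190

28657+10946+4181+1597+610+144+55 = 46190.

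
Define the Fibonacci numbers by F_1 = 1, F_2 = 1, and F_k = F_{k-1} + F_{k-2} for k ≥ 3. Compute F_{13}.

Iterating the recurrence up to F_{5} = 5 and F_{4} = 3:
F_{6} = F_{5} + F_{4} = 5 + 3 = 8
F_{7} = F_{6} + F_{5} = 8 + 5 = 13
F_{8} = F_{7} + F_{6} = 13 + 8 = 21
F_{9} = F_{8} + F_{7} = 21 + 13 = 34
F_{10} = F_{9} + F_{8} = 34 + 21 = 55
F_{11} = F_{10} + F_{9} = 55 + 34 = 89
F_{12} = F_{11} + F_{10} = 89 + 55 = 144
F_{13} = F_{12} + F_{11} = 144 + 89 = 233

233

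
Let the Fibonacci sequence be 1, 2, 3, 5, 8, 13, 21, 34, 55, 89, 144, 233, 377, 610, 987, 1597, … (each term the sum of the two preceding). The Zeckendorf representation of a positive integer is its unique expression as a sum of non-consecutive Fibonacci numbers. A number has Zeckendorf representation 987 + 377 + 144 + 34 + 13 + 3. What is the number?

1558

987 + 377 + 144 + 34 + 13 + 3 = 1558.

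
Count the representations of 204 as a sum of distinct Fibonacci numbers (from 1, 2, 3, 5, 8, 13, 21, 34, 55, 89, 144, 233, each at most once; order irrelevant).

10

Starting from the Zeckendorf form and repeatedly splitting a term F_k into F_{k−1} + F_{k−2} (when neither is already used) reaches every representation.
204 = 144+55+5 = 144+55+3+2 = 144+34+21+5 = 144+34+21+3+2 = 144+34+13+8+5 = … (5 more), for 10 in all.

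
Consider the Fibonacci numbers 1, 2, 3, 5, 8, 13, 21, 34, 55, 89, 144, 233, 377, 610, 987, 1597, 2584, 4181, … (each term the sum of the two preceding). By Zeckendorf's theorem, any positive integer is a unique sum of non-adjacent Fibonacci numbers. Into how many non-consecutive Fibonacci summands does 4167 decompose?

8

Repeatedly subtract the largest Fibonacci number that fits:
take 2584 (≤ 4167); 4167 − 2584 = 1583
take 987 (≤ 1583); 1583 − 987 = 596
take 377 (≤ 596); 596 − 377 = 219
take 144 (≤ 219); 219 − 144 = 75
take 55 (≤ 75); 75 − 55 = 20
take 13 (≤ 20); 20 − 13 = 7
take 5 (≤ 7); 7 − 5 = 2
take 2 (≤ 2); 2 − 2 = 0
4167 = 2584 + 987 + 377 + 144 + 55 + 13 + 5 + 2, which has 8 terms.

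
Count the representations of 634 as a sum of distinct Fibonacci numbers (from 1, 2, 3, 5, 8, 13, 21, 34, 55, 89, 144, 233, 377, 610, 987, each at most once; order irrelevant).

Starting from the Zeckendorf form and repeatedly splitting a term F_k into F_{k−1} + F_{k−2} (when neither is already used) reaches every representation.
634 = 610+21+3 = 610+21+2+1 = 610+13+8+3 = … (17 more), for 20 in all.

20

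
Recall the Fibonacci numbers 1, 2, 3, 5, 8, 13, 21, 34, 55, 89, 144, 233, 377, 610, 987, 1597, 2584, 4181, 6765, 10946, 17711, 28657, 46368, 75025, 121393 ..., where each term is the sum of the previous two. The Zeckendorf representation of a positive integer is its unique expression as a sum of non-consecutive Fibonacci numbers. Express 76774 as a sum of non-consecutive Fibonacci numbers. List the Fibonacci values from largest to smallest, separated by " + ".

75025 + 1597 + 144 + 8

Repeatedly subtract the largest Fibonacci number that fits:
take 75025 (≤ 76774); 76774 − 75025 = 1749
take 1597 (≤ 1749); 1749 − 1597 = 152
take 144 (≤ 152); 152 − 144 = 8
take 8 (≤ 8); 8 − 8 = 0
So 76774 = 75025 + 1597 + 144 + 8, with no two terms consecutive in the sequence.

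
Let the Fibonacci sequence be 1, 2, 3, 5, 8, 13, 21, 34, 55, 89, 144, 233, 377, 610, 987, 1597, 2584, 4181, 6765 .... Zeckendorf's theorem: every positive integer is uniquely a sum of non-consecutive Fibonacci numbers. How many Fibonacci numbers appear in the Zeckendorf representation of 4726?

Repeatedly subtract the largest Fibonacci number that fits:
4726: greatest Fibonacci not exceeding it is 4181, leaving 545
545: greatest Fibonacci not exceeding it is 377, leaving 168
168: greatest Fibonacci not exceeding it is 144, leaving 24
24: greatest Fibonacci not exceeding it is 21, leaving 3
3: greatest Fibonacci not exceeding it is 3, leaving 0
4726 = 4181 + 377 + 144 + 21 + 3, which has 5 terms.

5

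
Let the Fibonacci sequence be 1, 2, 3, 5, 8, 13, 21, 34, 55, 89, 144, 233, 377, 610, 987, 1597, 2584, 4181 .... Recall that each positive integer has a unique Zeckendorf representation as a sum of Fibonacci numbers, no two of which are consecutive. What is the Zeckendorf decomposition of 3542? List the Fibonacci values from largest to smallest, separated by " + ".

2584 + 610 + 233 + 89 + 21 + 5

take 2584 (≤ 3542); 3542 − 2584 = 958
take 610 (≤ 958); 958 − 610 = 348
take 233 (≤ 348); 348 − 233 = 115
take 89 (≤ 115); 115 − 89 = 26
take 21 (≤ 26); 26 − 21 = 5
take 5 (≤ 5); 5 − 5 = 0
So 3542 = 2584 + 610 + 233 + 89 + 21 + 5, with no two terms consecutive in the sequence.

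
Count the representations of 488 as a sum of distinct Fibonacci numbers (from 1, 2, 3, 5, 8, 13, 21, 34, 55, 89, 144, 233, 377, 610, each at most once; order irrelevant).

488 = 377+89+21+1 = 377+89+13+8+1 = 377+55+34+21+1 = 233+144+89+21+1 = 377+89+13+5+3+1 = … (7 more), for 12 in all.

12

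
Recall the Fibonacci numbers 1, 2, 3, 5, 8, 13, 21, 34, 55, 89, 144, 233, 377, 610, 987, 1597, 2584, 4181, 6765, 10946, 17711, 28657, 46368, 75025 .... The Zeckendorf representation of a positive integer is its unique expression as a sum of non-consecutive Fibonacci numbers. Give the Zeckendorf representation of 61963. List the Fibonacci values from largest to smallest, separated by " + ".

Repeatedly subtract the largest Fibonacci number that fits:
subtract 46368 from 61963: 15595 remains
subtract 10946 from 15595: 4649 remains
subtract 4181 from 4649: 468 remains
subtract 377 from 468: 91 remains
subtract 89 from 91: 2 remains
subtract 2 from 2: 0 remains
So 61963 = 46368 + 10946 + 4181 + 377 + 89 + 2, with no two terms consecutive in the sequence.

46368 + 10946 + 4181 + 377 + 89 + 2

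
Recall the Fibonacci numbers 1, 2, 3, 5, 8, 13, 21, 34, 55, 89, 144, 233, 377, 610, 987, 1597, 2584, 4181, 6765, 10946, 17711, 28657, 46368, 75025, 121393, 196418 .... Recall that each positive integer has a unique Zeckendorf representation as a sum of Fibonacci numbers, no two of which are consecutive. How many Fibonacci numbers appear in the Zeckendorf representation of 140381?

take 121393 (≤ 140381); 140381 − 121393 = 18988
take 17711 (≤ 18988); 18988 − 17711 = 1277
take 987 (≤ 1277); 1277 − 987 = 290
take 233 (≤ 290); 290 − 233 = 57
take 55 (≤ 57); 57 − 55 = 2
take 2 (≤ 2); 2 − 2 = 0
140381 = 121393 + 17711 + 987 + 233 + 55 + 2, which has 6 terms.

6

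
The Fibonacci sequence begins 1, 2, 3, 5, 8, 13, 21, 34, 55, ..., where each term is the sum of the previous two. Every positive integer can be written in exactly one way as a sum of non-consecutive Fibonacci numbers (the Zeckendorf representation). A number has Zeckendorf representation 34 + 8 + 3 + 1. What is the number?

34 + 8 + 3 + 1 = 46.

46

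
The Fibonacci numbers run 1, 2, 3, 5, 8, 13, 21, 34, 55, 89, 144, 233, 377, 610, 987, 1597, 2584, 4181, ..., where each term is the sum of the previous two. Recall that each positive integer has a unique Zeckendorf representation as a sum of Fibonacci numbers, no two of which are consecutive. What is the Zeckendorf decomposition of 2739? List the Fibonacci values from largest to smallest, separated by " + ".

largest Fibonacci ≤ 2739 is 2584; 2739 − 2584 = 155
largest Fibonacci ≤ 155 is 144; 155 − 144 = 11
largest Fibonacci ≤ 11 is 8; 11 − 8 = 3
largest Fibonacci ≤ 3 is 3; 3 − 3 = 0
So 2739 = 2584 + 144 + 8 + 3, with no two terms consecutive in the sequence.

2584 + 144 + 8 + 3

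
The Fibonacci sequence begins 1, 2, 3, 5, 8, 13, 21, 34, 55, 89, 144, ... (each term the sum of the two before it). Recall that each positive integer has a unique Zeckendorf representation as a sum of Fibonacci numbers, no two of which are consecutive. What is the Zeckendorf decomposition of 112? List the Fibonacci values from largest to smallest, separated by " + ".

Greedily peel off the largest Fibonacci term at each step:
largest Fibonacci ≤ 112 is 89; 112 − 89 = 23
largest Fibonacci ≤ 23 is 21; 23 − 21 = 2
largest Fibonacci ≤ 2 is 2; 2 − 2 = 0
So 112 = 89 + 21 + 2, with no two terms consecutive in the sequence.

89 + 21 + 2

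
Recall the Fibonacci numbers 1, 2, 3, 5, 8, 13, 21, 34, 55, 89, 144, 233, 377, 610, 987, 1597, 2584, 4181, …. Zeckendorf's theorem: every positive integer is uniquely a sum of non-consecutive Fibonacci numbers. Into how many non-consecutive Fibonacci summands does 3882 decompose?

6

subtract 2584 from 3882: 1298 remains
subtract 987 from 1298: 311 remains
subtract 233 from 311: 78 remains
subtract 55 from 78: 23 remains
subtract 21 from 23: 2 remains
subtract 2 from 2: 0 remains
3882 = 2584 + 987 + 233 + 55 + 21 + 2, which has 6 terms.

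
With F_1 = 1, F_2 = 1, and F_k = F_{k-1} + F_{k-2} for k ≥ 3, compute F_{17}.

Iterating the recurrence up to F_{11} = 89 and F_{10} = 55:
F_{12} = F_{11} + F_{10} = 89 + 55 = 144
F_{13} = F_{12} + F_{11} = 144 + 89 = 233
F_{14} = F_{13} + F_{12} = 233 + 144 = 377
F_{15} = F_{14} + F_{13} = 377 + 233 = 610
F_{16} = F_{15} + F_{14} = 610 + 377 = 987
F_{17} = F_{16} + F_{15} = 987 + 610 = 1597

1597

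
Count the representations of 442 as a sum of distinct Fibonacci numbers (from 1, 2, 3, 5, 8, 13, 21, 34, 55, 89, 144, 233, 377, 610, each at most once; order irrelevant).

Each representation comes from the Zeckendorf form by replacing some F_k with F_{k−1} + F_{k−2} where possible.
442 = 377+55+8+2 = 377+55+5+3+2 = 377+34+21+8+2 = 233+144+55+8+2 = … (9 more), for 13 in all.

13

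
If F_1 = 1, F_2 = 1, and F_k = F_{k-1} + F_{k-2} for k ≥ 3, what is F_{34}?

Iterating the recurrence up to F_{29} = 514229 and F_{28} = 317811:
F_{30} = F_{29} + F_{28} = 514229 + 317811 = 832040
F_{31} = F_{30} + F_{29} = 832040 + 514229 = 1346269
F_{32} = F_{31} + F_{30} = 1346269 + 832040 = 2178309
F_{33} = F_{32} + F_{31} = 2178309 + 1346269 = 3524578
F_{34} = F_{33} + F_{32} = 3524578 + 2178309 = 5702887

5702887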